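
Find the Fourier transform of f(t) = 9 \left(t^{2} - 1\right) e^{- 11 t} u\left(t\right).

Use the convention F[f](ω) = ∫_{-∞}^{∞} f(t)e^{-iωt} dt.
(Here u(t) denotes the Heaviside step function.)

F(ω) = \frac{9 \left(2 i \omega - \left(i \omega + 11\right)^{3} + 22\right)}{\left(i \omega + 11\right)^{4}}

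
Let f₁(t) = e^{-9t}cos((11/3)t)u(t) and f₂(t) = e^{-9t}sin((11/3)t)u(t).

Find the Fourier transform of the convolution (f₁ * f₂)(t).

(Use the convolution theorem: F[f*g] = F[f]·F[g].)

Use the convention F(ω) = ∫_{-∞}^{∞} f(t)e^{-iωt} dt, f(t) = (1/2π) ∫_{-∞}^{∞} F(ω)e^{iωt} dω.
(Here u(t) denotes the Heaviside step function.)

F[f₁*f₂](ω) = \frac{297 \left(i \omega + 9\right)}{\left(9 \left(i \omega + 9\right)^{2} + 121\right)^{2}}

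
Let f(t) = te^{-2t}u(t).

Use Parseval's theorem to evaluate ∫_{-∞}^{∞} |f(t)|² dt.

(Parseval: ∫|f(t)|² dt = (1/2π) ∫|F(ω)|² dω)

∫|f(t)|² dt = \frac{1}{32}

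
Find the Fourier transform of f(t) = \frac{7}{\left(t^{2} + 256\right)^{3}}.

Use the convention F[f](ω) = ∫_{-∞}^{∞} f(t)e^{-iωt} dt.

F(ω) = \frac{7 \pi \left(256 \omega^{2} + 48 \left|{\omega}\right| + 3\right) e^{- 16 \left|{\omega}\right|}}{8388608}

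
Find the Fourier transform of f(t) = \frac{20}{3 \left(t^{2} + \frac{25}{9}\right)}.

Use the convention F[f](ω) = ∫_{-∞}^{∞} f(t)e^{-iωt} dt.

F(ω) = 4 \pi e^{- \frac{5 \left|{\omega}\right|}{3}}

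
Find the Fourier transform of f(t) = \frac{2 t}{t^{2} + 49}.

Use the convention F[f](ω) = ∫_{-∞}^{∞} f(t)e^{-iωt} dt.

F(ω) = - 2 i \pi e^{- 7 \left|{\omega}\right|} \operatorname{sign}{\left(\omega \right)}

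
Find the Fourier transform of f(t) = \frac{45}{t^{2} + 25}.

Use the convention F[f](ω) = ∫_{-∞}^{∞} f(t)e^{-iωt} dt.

F(ω) = 9 \pi e^{- 5 \left|{\omega}\right|}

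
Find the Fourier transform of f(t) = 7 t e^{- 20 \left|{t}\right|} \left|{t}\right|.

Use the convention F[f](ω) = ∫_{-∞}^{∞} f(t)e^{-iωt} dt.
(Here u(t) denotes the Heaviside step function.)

F(ω) = \frac{28 i \omega \left(\omega^{2} - 1200\right)}{\left(\omega^{2} + 400\right)^{3}}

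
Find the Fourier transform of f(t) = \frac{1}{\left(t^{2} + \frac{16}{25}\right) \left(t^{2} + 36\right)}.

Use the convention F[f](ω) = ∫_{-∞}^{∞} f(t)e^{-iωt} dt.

F(ω) = - \frac{25 \pi e^{- 6 \left|{\omega}\right|}}{5304} + \frac{125 \pi e^{- \frac{4 \left|{\omega}\right|}{5}}}{3536}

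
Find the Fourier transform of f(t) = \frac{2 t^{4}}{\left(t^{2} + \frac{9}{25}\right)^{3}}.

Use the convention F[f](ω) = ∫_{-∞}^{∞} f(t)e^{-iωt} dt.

F(ω) = \frac{\pi \left(3 \omega^{2} - 25 \left|{\omega}\right| + 25\right) e^{- \frac{3 \left|{\omega}\right|}{5}}}{20}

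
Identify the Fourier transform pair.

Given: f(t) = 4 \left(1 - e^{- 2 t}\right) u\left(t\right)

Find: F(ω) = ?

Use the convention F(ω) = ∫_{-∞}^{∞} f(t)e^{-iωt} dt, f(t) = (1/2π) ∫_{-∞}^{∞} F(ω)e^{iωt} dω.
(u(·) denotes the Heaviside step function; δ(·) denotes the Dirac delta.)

F(ω) = 4 \pi \delta\left(\omega\right) - \frac{8 i}{\omega \left(i \omega + 2\right)}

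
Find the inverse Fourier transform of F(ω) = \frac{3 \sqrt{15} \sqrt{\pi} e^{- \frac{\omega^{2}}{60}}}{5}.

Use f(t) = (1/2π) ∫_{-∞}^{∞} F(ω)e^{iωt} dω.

f(t) = 9 e^{- 15 t^{2}}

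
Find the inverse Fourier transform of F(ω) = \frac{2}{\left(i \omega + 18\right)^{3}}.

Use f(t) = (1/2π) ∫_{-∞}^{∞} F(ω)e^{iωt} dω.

f(t) = t^{2} e^{- 18 t} u\left(t\right)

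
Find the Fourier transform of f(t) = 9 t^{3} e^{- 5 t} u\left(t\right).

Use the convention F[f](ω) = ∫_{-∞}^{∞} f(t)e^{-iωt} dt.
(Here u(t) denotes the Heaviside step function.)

F(ω) = \frac{54}{\left(i \omega + 5\right)^{4}}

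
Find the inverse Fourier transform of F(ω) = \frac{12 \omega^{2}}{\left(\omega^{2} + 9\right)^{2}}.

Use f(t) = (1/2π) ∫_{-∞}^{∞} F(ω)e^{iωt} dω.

f(t) = \left(1 - 3 \left|{t}\right|\right) e^{- 3 \left|{t}\right|}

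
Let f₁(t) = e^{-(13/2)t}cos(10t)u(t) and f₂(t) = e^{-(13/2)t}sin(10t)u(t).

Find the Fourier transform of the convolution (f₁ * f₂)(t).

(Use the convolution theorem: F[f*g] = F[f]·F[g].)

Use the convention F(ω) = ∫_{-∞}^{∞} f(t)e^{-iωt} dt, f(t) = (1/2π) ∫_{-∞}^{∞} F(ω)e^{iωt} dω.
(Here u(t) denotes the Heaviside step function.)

F[f₁*f₂](ω) = \frac{80 \left(2 i \omega + 13\right)}{\left(\left(2 i \omega + 13\right)^{2} + 400\right)^{2}}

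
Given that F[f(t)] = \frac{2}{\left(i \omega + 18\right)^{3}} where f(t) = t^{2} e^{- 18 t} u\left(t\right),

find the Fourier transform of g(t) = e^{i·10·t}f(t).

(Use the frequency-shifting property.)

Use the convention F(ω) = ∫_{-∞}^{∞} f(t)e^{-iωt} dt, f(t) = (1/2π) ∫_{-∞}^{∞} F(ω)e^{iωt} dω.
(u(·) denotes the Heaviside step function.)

F[g](ω) = \frac{2}{\left(i \left(\omega - 10\right) + 18\right)^{3}}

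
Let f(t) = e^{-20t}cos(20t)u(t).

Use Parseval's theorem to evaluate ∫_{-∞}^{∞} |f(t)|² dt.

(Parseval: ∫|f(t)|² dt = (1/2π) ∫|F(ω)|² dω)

∫|f(t)|² dt = \frac{3}{160}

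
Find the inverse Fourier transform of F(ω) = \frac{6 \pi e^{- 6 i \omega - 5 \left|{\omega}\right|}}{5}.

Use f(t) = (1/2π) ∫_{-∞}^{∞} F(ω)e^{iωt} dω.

f(t) = \frac{6}{\left(t - 6\right)^{2} + 25}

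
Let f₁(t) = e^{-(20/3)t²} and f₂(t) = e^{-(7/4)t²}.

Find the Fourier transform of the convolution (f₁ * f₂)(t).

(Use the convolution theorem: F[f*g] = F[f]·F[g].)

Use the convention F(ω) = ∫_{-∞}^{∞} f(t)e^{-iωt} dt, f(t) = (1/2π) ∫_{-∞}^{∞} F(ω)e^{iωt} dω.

F[f₁*f₂](ω) = \frac{\sqrt{105} \pi e^{- \frac{101 \omega^{2}}{560}}}{35}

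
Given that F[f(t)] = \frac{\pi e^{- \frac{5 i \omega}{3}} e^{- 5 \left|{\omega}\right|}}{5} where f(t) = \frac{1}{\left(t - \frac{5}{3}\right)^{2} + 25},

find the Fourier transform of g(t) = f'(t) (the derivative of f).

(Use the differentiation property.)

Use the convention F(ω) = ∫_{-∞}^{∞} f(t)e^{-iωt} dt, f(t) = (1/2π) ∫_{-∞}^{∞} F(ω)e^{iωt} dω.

F[g](ω) = \frac{i \pi \omega e^{- \frac{5 i \omega}{3} - 5 \left|{\omega}\right|}}{5}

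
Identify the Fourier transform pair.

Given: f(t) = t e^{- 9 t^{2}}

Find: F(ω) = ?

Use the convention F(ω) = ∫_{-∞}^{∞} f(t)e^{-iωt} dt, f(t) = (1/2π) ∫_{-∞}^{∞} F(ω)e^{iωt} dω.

F(ω) = - \frac{i \sqrt{\pi} \omega e^{- \frac{\omega^{2}}{36}}}{54}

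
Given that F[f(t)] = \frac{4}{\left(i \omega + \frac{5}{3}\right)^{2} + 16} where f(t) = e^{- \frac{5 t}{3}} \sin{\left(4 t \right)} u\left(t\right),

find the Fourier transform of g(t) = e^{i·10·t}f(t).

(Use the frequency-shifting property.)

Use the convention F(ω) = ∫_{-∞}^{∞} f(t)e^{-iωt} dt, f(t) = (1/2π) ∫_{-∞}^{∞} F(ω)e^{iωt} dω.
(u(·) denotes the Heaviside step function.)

F[g](ω) = \frac{36}{\left(3 i \left(\omega - 10\right) + 5\right)^{2} + 144}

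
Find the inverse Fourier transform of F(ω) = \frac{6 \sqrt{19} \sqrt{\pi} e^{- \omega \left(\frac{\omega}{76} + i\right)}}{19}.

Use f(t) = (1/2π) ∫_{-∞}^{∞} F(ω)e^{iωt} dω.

f(t) = 6 e^{- 19 \left(t - 1\right)^{2}}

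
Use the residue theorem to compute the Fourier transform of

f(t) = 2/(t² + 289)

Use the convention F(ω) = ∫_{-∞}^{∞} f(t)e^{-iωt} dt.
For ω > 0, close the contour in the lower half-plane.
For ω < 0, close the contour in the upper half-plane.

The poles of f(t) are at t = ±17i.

Let g(z) = f(z)e^{-iωz}; for large |z| the factor e^{-iωz} decays in the lower half-plane when ω > 0 and in the upper half-plane when ω < 0.

Case ω > 0 (lower half-plane, clockwise contour ⇒ F(ω) = -2πi·ΣRes):
  Res_{z = - 17 i} g(z) = \frac{i e^{- 17 \omega}}{17}
  F(ω) = -2πi·ΣRes = \frac{2 \pi e^{- 17 \omega}}{17}

Case ω < 0 (upper half-plane, counterclockwise contour ⇒ F(ω) = +2πi·ΣRes):
  Res_{z = 17 i} g(z) = - \frac{i e^{17 \omega}}{17}
  F(ω) = 2πi·ΣRes = \frac{2 \pi e^{17 \omega}}{17}

Both cases combine into a single formula in |ω|:

F(ω) = \frac{2 \pi e^{- 17 \left|{\omega}\right|}}{17}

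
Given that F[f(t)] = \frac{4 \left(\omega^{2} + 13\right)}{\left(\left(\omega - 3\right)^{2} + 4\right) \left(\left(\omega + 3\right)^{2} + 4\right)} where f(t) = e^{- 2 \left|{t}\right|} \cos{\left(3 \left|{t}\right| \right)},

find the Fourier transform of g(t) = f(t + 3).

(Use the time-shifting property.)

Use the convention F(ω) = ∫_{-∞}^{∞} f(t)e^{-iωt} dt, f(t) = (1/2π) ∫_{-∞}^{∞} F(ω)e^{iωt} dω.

F[g](ω) = \frac{4 \left(\omega^{2} + 13\right) e^{3 i \omega}}{\omega^{4} - 10 \omega^{2} + 169}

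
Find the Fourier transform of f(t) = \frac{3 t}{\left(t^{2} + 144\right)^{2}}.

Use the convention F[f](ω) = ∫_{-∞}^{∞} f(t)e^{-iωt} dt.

F(ω) = - \frac{i \pi \omega e^{- 12 \left|{\omega}\right|}}{8}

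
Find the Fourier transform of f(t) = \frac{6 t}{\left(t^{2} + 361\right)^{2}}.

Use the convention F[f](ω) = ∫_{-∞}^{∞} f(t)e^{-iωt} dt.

F(ω) = - \frac{3 i \pi \omega e^{- 19 \left|{\omega}\right|}}{19}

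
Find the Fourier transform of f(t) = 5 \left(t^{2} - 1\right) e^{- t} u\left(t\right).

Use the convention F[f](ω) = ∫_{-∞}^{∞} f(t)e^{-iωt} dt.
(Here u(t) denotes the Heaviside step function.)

F(ω) = \frac{5 \left(2 i \omega - \left(i \omega + 1\right)^{3} + 2\right)}{\left(i \omega + 1\right)^{4}}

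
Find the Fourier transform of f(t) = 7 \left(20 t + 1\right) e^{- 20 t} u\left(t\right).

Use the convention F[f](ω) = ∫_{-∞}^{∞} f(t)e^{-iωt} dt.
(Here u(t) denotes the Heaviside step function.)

F(ω) = \frac{7 \left(- i \omega - 40\right)}{\omega^{2} - 40 i \omega - 400}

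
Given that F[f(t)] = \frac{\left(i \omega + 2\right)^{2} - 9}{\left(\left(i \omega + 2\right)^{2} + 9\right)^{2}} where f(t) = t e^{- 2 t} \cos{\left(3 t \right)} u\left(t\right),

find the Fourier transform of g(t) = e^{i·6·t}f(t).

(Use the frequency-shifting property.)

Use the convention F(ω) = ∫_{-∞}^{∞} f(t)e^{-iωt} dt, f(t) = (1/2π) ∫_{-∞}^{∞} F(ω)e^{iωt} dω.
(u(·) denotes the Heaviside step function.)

F[g](ω) = \frac{\left(i \left(\omega - 6\right) + 2\right)^{2} - 9}{\left(\left(i \left(\omega - 6\right) + 2\right)^{2} + 9\right)^{2}}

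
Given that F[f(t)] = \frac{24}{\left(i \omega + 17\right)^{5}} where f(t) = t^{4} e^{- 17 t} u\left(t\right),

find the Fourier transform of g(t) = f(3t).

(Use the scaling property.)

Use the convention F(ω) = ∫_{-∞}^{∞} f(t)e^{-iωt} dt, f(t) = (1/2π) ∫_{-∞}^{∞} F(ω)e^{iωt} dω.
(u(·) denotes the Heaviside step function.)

F[g](ω) = \frac{1944}{\left(i \omega + 51\right)^{5}}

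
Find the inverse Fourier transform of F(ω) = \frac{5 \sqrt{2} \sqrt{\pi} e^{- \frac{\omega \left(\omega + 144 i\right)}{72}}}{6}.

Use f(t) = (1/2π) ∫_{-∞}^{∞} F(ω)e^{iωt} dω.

f(t) = 5 e^{- 18 \left(t - 2\right)^{2}}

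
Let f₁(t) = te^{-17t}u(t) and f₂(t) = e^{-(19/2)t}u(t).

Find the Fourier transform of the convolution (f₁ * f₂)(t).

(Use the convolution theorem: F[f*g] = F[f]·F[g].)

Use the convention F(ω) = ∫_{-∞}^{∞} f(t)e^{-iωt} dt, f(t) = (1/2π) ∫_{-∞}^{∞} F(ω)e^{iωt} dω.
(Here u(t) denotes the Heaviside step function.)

F[f₁*f₂](ω) = \frac{2}{\left(i \omega + 17\right)^{2} \left(2 i \omega + 19\right)}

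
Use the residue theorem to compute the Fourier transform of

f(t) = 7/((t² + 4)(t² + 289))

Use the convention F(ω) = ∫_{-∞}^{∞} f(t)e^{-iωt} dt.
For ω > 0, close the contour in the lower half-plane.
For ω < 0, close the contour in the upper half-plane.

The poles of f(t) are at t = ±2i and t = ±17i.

Let g(z) = f(z)e^{-iωz}; for large |z| the factor e^{-iωz} decays in the lower half-plane when ω > 0 and in the upper half-plane when ω < 0.

Case ω > 0 (lower half-plane, clockwise contour ⇒ F(ω) = -2πi·ΣRes):
  Res_{z = - 2 i} g(z) = \frac{7 i e^{- 2 \omega}}{1140}
  Res_{z = - 17 i} g(z) = - \frac{7 i e^{- 17 \omega}}{9690}
  F(ω) = -2πi·ΣRes = \frac{7 \pi \left(17 e^{15 \omega} - 2\right) e^{- 17 \omega}}{9690}

Case ω < 0 (upper half-plane, counterclockwise contour ⇒ F(ω) = +2πi·ΣRes):
  Res_{z = 2 i} g(z) = - \frac{7 i e^{2 \omega}}{1140}
  Res_{z = 17 i} g(z) = \frac{7 i e^{17 \omega}}{9690}
  F(ω) = 2πi·ΣRes = \frac{7 \pi \left(17 - 2 e^{15 \omega}\right) e^{2 \omega}}{9690}

Both cases combine into a single formula in |ω|:

F(ω) = \frac{7 \pi \left(17 e^{15 \left|{\omega}\right|} - 2\right) e^{- 17 \left|{\omega}\right|}}{9690}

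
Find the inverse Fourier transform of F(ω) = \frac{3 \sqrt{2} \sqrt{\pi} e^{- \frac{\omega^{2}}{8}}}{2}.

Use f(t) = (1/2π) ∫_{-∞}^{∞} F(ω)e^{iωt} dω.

f(t) = 3 e^{- 2 t^{2}}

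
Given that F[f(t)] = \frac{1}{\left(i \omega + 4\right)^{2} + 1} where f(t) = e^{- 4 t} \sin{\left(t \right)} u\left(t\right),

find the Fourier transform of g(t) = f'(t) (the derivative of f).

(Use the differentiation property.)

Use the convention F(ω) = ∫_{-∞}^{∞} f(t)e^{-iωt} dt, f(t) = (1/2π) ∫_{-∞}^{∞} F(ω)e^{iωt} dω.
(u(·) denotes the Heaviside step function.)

F[g](ω) = \frac{i \omega}{\left(i \omega + 4\right)^{2} + 1}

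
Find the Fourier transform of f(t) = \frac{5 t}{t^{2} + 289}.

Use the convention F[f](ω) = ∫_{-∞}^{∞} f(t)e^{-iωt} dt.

F(ω) = - 5 i \pi e^{- 17 \left|{\omega}\right|} \operatorname{sign}{\left(\omega \right)}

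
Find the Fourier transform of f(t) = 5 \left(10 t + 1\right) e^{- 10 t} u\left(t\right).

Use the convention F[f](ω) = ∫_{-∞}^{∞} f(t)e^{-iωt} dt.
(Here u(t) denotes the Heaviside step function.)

F(ω) = \frac{5 \left(- i \omega - 20\right)}{\omega^{2} - 20 i \omega - 100}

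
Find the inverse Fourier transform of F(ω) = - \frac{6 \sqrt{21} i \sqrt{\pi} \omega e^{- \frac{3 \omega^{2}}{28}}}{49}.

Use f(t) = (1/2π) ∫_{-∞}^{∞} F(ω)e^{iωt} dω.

f(t) = 4 t e^{- \frac{7 t^{2}}{3}}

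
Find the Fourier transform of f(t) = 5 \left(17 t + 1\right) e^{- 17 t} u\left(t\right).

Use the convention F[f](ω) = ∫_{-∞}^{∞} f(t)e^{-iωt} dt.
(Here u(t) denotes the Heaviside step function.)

F(ω) = \frac{5 \left(- i \omega - 34\right)}{\omega^{2} - 34 i \omega - 289}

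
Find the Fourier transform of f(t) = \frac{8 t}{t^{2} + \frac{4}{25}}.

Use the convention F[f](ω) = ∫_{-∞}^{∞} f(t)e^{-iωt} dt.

F(ω) = - 8 i \pi e^{- \frac{2 \left|{\omega}\right|}{5}} \operatorname{sign}{\left(\omega \right)}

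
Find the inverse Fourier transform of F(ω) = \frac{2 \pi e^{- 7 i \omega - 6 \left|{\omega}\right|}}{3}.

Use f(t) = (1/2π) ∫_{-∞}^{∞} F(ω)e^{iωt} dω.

f(t) = \frac{4}{\left(t - 7\right)^{2} + 36}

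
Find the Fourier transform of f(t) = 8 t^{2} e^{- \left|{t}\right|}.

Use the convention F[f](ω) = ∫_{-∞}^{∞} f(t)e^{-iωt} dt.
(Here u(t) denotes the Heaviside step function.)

F(ω) = \frac{32 \left(1 - 3 \omega^{2}\right)}{\left(\omega^{2} + 1\right)^{3}}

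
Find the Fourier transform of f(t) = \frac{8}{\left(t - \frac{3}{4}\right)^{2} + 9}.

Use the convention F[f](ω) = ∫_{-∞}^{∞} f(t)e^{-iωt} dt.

F(ω) = \frac{8 \pi e^{- \frac{3 i \omega}{4} - 3 \left|{\omega}\right|}}{3}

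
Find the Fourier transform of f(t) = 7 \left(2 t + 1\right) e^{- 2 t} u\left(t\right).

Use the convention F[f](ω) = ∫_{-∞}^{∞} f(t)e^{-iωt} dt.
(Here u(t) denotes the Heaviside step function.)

F(ω) = \frac{7 \left(- i \omega - 4\right)}{\omega^{2} - 4 i \omega - 4}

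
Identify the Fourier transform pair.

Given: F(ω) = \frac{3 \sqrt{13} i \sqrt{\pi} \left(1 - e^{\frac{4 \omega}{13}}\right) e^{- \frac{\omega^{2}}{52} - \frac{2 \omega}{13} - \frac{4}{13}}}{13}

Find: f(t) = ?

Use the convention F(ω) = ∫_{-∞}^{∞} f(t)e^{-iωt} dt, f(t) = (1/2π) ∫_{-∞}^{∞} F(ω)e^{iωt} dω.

f(t) = 6 e^{- 13 t^{2}} \sin{\left(4 t \right)}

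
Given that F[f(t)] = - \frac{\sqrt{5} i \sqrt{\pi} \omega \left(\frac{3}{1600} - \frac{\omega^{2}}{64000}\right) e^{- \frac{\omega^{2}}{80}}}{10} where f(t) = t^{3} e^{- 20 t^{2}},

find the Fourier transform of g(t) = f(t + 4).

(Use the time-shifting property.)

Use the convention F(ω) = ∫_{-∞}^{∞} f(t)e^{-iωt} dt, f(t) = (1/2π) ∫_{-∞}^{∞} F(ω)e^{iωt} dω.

F[g](ω) = \frac{\sqrt{5} i \sqrt{\pi} \omega \left(\omega^{2} - 120\right) e^{\frac{\omega \left(- \omega + 320 i\right)}{80}}}{640000}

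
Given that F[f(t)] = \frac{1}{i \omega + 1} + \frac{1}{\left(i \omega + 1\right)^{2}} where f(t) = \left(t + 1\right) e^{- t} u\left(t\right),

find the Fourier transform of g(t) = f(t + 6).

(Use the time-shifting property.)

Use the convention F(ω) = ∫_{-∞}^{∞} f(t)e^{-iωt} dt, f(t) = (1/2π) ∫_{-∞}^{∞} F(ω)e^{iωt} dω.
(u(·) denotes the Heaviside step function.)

F[g](ω) = \frac{\left(- i \omega - 2\right) e^{6 i \omega}}{\omega^{2} - 2 i \omega - 1}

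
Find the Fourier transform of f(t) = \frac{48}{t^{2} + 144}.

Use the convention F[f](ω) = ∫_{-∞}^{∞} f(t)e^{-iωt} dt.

F(ω) = 4 \pi e^{- 12 \left|{\omega}\right|}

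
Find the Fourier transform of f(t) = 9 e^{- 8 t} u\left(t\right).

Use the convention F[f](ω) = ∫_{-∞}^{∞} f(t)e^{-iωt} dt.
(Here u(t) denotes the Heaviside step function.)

F(ω) = \frac{9}{i \omega + 8}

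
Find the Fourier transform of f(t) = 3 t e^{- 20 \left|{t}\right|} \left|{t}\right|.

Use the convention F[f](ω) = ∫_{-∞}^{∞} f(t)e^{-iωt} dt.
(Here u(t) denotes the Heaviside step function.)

F(ω) = \frac{12 i \omega \left(\omega^{2} - 1200\right)}{\left(\omega^{2} + 400\right)^{3}}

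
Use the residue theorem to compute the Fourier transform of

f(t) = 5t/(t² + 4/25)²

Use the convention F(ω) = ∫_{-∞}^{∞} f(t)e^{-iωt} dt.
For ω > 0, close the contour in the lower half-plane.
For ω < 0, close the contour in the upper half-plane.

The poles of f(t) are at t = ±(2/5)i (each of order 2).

Let g(z) = f(z)e^{-iωz}; for large |z| the factor e^{-iωz} decays in the lower half-plane when ω > 0 and in the upper half-plane when ω < 0.

Case ω > 0 (lower half-plane, clockwise contour ⇒ F(ω) = -2πi·ΣRes):
  Res_{z = - \frac{2 i}{5}} g(z) = \frac{25 \omega e^{- \frac{2 \omega}{5}}}{8} (pole of order 2)
  F(ω) = -2πi·ΣRes = - \frac{25 i \pi \omega e^{- \frac{2 \omega}{5}}}{4}

Case ω < 0 (upper half-plane, counterclockwise contour ⇒ F(ω) = +2πi·ΣRes):
  Res_{z = \frac{2 i}{5}} g(z) = - \frac{25 \omega e^{\frac{2 \omega}{5}}}{8} (pole of order 2)
  F(ω) = 2πi·ΣRes = - \frac{25 i \pi \omega e^{\frac{2 \omega}{5}}}{4}

Both cases combine into a single formula in |ω|:

F(ω) = - \frac{25 i \pi \omega e^{- \frac{2 \left|{\omega}\right|}{5}}}{4}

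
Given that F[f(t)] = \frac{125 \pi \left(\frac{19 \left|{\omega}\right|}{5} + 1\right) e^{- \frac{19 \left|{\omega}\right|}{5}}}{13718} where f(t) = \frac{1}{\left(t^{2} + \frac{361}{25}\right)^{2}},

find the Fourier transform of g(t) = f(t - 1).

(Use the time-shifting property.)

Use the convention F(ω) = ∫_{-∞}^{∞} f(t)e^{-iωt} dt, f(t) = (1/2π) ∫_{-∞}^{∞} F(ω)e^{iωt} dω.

F[g](ω) = \frac{25 \pi \left(19 \left|{\omega}\right| + 5\right) e^{- i \omega - \frac{19 \left|{\omega}\right|}{5}}}{13718}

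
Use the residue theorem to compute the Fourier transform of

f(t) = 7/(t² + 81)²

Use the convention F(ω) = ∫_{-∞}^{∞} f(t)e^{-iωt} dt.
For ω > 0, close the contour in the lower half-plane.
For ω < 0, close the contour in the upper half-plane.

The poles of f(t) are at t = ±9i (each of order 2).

Let g(z) = f(z)e^{-iωz}; for large |z| the factor e^{-iωz} decays in the lower half-plane when ω > 0 and in the upper half-plane when ω < 0.

Case ω > 0 (lower half-plane, clockwise contour ⇒ F(ω) = -2πi·ΣRes):
  Res_{z = - 9 i} g(z) = \frac{7 i \left(9 \omega + 1\right) e^{- 9 \omega}}{2916} (pole of order 2)
  F(ω) = -2πi·ΣRes = \frac{7 \pi \left(9 \omega + 1\right) e^{- 9 \omega}}{1458}

Case ω < 0 (upper half-plane, counterclockwise contour ⇒ F(ω) = +2πi·ΣRes):
  Res_{z = 9 i} g(z) = \frac{7 i \left(9 \omega - 1\right) e^{9 \omega}}{2916} (pole of order 2)
  F(ω) = 2πi·ΣRes = \frac{7 \pi \left(1 - 9 \omega\right) e^{9 \omega}}{1458}

Both cases combine into a single formula in |ω|:

F(ω) = \frac{7 \pi \left(9 \left|{\omega}\right| + 1\right) e^{- 9 \left|{\omega}\right|}}{1458}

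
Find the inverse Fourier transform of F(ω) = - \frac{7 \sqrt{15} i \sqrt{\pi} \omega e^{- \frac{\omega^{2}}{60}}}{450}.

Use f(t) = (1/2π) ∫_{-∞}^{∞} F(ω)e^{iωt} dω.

f(t) = 7 t e^{- 15 t^{2}}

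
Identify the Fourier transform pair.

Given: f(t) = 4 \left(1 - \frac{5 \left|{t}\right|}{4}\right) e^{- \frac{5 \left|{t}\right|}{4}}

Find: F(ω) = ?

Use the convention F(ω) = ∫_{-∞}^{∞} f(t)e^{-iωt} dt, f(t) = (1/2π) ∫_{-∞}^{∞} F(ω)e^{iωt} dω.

F(ω) = \frac{5120 \omega^{2}}{\left(16 \omega^{2} + 25\right)^{2}}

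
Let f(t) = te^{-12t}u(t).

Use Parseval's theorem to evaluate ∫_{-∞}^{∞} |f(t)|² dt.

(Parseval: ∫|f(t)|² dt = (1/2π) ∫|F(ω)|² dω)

∫|f(t)|² dt = \frac{1}{6912}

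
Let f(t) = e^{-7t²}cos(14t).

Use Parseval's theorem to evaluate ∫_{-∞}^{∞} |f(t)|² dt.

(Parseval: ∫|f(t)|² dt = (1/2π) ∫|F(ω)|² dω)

∫|f(t)|² dt = \frac{\sqrt{14} \sqrt{\pi} \left(1 + e^{14}\right)}{28 e^{14}}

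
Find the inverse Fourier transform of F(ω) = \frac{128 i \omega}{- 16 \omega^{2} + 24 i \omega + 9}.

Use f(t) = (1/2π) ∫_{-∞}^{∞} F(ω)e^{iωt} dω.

f(t) = 8 \left(1 - \frac{3 t}{4}\right) e^{- \frac{3 t}{4}} u\left(t\right)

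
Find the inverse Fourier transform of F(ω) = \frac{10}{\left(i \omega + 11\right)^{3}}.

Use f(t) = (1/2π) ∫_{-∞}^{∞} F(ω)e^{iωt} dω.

f(t) = 5 t^{2} e^{- 11 t} u\left(t\right)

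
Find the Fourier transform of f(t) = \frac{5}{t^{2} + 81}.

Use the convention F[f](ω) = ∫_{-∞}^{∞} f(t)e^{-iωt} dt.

F(ω) = \frac{5 \pi e^{- 9 \left|{\omega}\right|}}{9}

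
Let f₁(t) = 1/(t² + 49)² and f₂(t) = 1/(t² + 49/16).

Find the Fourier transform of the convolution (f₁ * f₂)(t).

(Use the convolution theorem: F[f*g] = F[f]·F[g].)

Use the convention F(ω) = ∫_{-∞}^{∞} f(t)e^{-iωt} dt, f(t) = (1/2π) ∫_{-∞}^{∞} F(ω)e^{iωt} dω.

F[f₁*f₂](ω) = \frac{2 \pi^{2} \left(7 \left|{\omega}\right| + 1\right) e^{- \frac{35 \left|{\omega}\right|}{4}}}{2401}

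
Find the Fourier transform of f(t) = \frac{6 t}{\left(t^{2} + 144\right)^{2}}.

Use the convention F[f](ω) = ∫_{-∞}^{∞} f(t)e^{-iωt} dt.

F(ω) = - \frac{i \pi \omega e^{- 12 \left|{\omega}\right|}}{4}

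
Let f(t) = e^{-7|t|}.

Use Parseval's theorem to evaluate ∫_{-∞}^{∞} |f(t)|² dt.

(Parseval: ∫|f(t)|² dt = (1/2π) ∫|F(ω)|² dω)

∫|f(t)|² dt = \frac{1}{7}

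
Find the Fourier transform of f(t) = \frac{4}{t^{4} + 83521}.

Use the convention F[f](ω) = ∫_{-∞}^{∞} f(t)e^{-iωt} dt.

F(ω) = \frac{4 \pi e^{- \frac{17 \sqrt{2} \left|{\omega}\right|}{2}} \sin{\left(\frac{17 \sqrt{2} \left|{\omega}\right|}{2} + \frac{\pi}{4} \right)}}{4913}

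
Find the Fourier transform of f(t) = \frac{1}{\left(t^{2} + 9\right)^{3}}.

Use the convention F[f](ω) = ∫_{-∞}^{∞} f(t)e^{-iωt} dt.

F(ω) = \frac{\pi \left(3 \omega^{2} + 3 \left|{\omega}\right| + 1\right) e^{- 3 \left|{\omega}\right|}}{648}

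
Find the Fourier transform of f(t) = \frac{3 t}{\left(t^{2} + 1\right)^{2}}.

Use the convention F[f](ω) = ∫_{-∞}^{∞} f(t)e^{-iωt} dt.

F(ω) = - \frac{3 i \pi \omega e^{- \left|{\omega}\right|}}{2}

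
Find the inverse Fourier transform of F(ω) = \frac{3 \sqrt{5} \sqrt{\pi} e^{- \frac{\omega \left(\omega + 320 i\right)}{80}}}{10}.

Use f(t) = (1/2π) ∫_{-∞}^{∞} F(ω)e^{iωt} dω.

f(t) = 3 e^{- 20 \left(t - 4\right)^{2}}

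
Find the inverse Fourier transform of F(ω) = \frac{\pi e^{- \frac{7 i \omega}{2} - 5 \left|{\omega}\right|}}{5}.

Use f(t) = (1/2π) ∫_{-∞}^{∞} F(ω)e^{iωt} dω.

f(t) = \frac{1}{\left(t - \frac{7}{2}\right)^{2} + 25}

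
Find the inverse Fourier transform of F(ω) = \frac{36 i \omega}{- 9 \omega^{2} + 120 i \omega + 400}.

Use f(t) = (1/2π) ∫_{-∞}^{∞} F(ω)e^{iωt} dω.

f(t) = 4 \left(1 - \frac{20 t}{3}\right) e^{- \frac{20 t}{3}} u\left(t\right)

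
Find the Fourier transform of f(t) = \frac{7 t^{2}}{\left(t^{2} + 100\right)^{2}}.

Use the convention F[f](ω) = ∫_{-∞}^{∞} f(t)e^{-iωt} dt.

F(ω) = \frac{7 \pi \left(1 - 10 \left|{\omega}\right|\right) e^{- 10 \left|{\omega}\right|}}{20}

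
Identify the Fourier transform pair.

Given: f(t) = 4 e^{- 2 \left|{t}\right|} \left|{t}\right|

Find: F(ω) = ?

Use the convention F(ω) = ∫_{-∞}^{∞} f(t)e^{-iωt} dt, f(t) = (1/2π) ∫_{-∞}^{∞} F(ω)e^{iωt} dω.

F(ω) = \frac{8 \left(4 - \omega^{2}\right)}{\left(\omega^{2} + 4\right)^{2}}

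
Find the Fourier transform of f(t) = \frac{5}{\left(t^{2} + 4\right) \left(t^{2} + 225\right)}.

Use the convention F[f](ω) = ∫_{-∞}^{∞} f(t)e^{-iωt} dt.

F(ω) = \frac{\pi \left(15 e^{13 \left|{\omega}\right|} - 2\right) e^{- 15 \left|{\omega}\right|}}{1326}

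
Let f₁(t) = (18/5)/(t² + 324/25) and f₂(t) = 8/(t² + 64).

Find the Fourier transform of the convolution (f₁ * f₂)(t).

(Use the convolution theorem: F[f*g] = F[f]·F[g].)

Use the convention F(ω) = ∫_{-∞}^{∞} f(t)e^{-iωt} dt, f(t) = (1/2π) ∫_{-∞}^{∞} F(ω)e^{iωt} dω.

F[f₁*f₂](ω) = \pi^{2} e^{- \frac{58 \left|{\omega}\right|}{5}}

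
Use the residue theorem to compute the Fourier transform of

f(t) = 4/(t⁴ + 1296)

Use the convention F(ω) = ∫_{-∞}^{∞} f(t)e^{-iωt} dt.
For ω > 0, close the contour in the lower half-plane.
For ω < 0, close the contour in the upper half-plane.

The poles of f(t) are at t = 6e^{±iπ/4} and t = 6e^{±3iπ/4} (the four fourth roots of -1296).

Let g(z) = f(z)e^{-iωz}; for large |z| the factor e^{-iωz} decays in the lower half-plane when ω > 0 and in the upper half-plane when ω < 0.

Case ω > 0 (lower half-plane, clockwise contour ⇒ F(ω) = -2πi·ΣRes):
  Res_{z = - 3 \sqrt{2} - 3 \sqrt{2} i} g(z) = \frac{\sqrt{2} i \left(1 - i\right) e^{3 \sqrt{2} \omega \left(-1 + i\right)}}{432}
  Res_{z = 3 \sqrt{2} - 3 \sqrt{2} i} g(z) = \frac{\sqrt{2} i \left(1 + i\right) e^{- 3 \sqrt{2} \omega \left(1 + i\right)}}{432}
  F(ω) = -2πi·ΣRes = \frac{\sqrt{2} \pi \left(1 - i\right) \left(e^{6 \sqrt{2} i \omega} + i\right) e^{- 3 \sqrt{2} \omega \left(1 + i\right)}}{216} = \frac{\pi e^{- 3 \sqrt{2} \omega} \sin{\left(3 \sqrt{2} \omega + \frac{\pi}{4} \right)}}{54}

Case ω < 0 (upper half-plane, counterclockwise contour ⇒ F(ω) = +2πi·ΣRes):
  Res_{z = 3 \sqrt{2} + 3 \sqrt{2} i} g(z) = \frac{\sqrt{2} i \left(-1 + i\right) e^{3 \sqrt{2} \omega \left(1 - i\right)}}{432}
  Res_{z = - 3 \sqrt{2} + 3 \sqrt{2} i} g(z) = \frac{\sqrt{2} \left(1 - i\right) e^{3 \sqrt{2} \omega \left(1 + i\right)}}{432}
  F(ω) = 2πi·ΣRes = - \frac{\sqrt{2} i \pi \left(i \left(1 - i\right) e^{3 \sqrt{2} \omega \left(1 - i\right)} - \left(1 - i\right) e^{3 \sqrt{2} \omega \left(1 + i\right)}\right)}{216} = \frac{\pi e^{3 \sqrt{2} \omega} \cos{\left(3 \sqrt{2} \omega + \frac{\pi}{4} \right)}}{54}

Both cases combine into a single formula in |ω|:

F(ω) = \frac{\pi e^{- 3 \sqrt{2} \left|{\omega}\right|} \sin{\left(3 \sqrt{2} \left|{\omega}\right| + \frac{\pi}{4} \right)}}{54}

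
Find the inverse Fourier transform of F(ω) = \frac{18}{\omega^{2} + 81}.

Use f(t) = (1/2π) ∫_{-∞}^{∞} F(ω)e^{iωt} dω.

f(t) = e^{- 9 \left|{t}\right|}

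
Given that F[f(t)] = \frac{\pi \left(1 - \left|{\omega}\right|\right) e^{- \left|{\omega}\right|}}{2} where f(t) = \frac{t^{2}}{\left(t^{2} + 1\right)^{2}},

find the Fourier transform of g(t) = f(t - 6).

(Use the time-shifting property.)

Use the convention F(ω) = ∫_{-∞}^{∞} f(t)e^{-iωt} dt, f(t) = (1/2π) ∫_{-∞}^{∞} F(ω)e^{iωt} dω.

F[g](ω) = \frac{\pi \left(1 - \left|{\omega}\right|\right) e^{- 6 i \omega - \left|{\omega}\right|}}{2}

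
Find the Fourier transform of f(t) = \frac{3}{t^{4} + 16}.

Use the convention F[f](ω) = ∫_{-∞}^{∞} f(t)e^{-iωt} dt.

F(ω) = \frac{3 \pi e^{- \sqrt{2} \left|{\omega}\right|} \sin{\left(\sqrt{2} \left|{\omega}\right| + \frac{\pi}{4} \right)}}{8}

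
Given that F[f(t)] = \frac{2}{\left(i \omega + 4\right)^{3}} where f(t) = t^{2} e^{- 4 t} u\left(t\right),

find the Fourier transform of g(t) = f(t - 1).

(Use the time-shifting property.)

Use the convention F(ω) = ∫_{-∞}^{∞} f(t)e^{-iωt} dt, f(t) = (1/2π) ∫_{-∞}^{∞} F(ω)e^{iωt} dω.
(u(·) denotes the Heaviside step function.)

F[g](ω) = \frac{2 e^{- i \omega}}{\left(i \omega + 4\right)^{3}}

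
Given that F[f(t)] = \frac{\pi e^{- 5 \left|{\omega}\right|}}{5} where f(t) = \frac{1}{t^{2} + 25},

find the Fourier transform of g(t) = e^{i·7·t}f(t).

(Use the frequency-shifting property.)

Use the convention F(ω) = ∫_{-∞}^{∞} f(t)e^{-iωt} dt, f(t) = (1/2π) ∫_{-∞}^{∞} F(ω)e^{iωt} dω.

F[g](ω) = \frac{\pi e^{- 5 \left|{\omega - 7}\right|}}{5}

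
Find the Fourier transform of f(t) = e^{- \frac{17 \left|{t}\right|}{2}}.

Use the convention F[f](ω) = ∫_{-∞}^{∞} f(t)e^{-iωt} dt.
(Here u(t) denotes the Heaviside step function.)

F(ω) = \frac{68}{4 \omega^{2} + 289}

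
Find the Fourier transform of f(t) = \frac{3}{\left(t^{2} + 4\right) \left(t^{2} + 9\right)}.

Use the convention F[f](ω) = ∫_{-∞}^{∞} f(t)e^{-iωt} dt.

F(ω) = \frac{\pi \left(3 e^{\left|{\omega}\right|} - 2\right) e^{- 3 \left|{\omega}\right|}}{10}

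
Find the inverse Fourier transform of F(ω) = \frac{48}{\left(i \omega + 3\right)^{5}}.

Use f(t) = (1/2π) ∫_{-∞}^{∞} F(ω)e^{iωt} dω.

f(t) = 2 t^{4} e^{- 3 t} u\left(t\right)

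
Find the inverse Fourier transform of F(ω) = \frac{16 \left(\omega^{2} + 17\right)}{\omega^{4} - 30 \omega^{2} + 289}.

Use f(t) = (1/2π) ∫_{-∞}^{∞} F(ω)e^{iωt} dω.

f(t) = 8 e^{- \left|{t}\right|} \cos{\left(4 \left|{t}\right| \right)}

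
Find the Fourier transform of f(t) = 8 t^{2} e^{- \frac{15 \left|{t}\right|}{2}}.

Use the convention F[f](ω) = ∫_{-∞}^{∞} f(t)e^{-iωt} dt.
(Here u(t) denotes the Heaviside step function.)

F(ω) = \frac{11520 \left(75 - 4 \omega^{2}\right)}{\left(4 \omega^{2} + 225\right)^{3}}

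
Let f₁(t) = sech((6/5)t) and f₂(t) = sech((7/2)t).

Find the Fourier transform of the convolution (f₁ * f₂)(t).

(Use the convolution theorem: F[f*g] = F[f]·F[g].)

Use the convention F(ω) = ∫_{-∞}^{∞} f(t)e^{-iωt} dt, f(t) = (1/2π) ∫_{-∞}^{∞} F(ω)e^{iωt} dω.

F[f₁*f₂](ω) = \frac{5 \pi^{2}}{21 \cosh{\left(\frac{\pi \omega}{7} \right)} \cosh{\left(\frac{5 \pi \omega}{12} \right)}}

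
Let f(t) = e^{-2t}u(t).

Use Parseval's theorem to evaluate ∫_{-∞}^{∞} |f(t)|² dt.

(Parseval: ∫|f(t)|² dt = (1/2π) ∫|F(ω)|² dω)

∫|f(t)|² dt = \frac{1}{4}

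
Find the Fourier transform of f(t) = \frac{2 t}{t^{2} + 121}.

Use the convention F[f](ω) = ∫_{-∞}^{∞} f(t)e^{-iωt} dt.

F(ω) = - 2 i \pi e^{- 11 \left|{\omega}\right|} \operatorname{sign}{\left(\omega \right)}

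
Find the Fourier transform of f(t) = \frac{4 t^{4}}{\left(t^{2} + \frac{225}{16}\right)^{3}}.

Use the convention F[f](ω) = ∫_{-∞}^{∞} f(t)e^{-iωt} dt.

F(ω) = \frac{\pi \left(75 \omega^{2} - 100 \left|{\omega}\right| + 16\right) e^{- \frac{15 \left|{\omega}\right|}{4}}}{40}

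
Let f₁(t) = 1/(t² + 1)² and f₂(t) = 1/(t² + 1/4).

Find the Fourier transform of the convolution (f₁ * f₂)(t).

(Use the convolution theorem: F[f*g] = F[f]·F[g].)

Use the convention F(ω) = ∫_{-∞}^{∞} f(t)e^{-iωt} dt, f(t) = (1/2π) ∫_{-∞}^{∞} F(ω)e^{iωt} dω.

F[f₁*f₂](ω) = \pi^{2} \left(\left|{\omega}\right| + 1\right) e^{- \frac{3 \left|{\omega}\right|}{2}}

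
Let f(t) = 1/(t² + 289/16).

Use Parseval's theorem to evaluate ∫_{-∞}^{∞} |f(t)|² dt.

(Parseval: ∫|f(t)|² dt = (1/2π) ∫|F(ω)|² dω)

∫|f(t)|² dt = \frac{32 \pi}{4913}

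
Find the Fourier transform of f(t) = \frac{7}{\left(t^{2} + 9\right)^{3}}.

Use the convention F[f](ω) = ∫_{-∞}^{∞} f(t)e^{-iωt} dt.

F(ω) = \frac{7 \pi \left(3 \omega^{2} + 3 \left|{\omega}\right| + 1\right) e^{- 3 \left|{\omega}\right|}}{648}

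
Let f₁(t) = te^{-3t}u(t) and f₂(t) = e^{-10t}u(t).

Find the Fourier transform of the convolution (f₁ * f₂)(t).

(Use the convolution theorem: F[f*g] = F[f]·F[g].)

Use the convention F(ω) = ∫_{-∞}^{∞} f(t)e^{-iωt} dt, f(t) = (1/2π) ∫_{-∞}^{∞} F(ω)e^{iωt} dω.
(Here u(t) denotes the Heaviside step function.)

F[f₁*f₂](ω) = \frac{1}{\left(i \omega + 3\right)^{2} \left(i \omega + 10\right)}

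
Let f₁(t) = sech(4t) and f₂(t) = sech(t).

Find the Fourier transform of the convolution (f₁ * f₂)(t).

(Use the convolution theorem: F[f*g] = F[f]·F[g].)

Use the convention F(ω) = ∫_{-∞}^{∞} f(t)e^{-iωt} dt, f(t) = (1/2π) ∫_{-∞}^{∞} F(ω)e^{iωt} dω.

F[f₁*f₂](ω) = \frac{\pi^{2}}{4 \cosh{\left(\frac{\pi \omega}{8} \right)} \cosh{\left(\frac{\pi \omega}{2} \right)}}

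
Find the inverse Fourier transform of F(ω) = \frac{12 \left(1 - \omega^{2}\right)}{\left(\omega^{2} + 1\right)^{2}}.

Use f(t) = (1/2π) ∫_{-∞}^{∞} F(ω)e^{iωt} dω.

f(t) = 6 e^{- \left|{t}\right|} \left|{t}\right|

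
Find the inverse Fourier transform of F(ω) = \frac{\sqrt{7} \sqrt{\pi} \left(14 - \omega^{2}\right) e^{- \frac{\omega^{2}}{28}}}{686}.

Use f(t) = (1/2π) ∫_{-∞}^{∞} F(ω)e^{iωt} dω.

f(t) = 2 t^{2} e^{- 7 t^{2}}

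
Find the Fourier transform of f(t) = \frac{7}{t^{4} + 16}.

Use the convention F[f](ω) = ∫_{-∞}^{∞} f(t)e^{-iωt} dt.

F(ω) = \frac{7 \pi e^{- \sqrt{2} \left|{\omega}\right|} \sin{\left(\sqrt{2} \left|{\omega}\right| + \frac{\pi}{4} \right)}}{8}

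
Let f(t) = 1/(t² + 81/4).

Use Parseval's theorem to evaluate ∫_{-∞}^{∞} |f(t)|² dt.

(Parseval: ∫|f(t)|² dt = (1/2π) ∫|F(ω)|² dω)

∫|f(t)|² dt = \frac{4 \pi}{729}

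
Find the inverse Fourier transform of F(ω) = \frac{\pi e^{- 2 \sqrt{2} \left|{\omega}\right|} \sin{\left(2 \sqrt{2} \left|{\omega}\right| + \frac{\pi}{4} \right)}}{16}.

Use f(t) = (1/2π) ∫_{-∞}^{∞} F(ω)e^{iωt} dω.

f(t) = \frac{4}{t^{4} + 256}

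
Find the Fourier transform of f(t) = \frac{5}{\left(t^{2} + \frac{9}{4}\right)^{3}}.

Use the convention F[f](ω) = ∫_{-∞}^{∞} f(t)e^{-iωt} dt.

F(ω) = \frac{5 \pi \left(3 \omega^{2} + 6 \left|{\omega}\right| + 4\right) e^{- \frac{3 \left|{\omega}\right|}{2}}}{81}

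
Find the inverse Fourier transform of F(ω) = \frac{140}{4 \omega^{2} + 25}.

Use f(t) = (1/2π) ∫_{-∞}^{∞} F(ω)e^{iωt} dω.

f(t) = 7 e^{- \frac{5 \left|{t}\right|}{2}}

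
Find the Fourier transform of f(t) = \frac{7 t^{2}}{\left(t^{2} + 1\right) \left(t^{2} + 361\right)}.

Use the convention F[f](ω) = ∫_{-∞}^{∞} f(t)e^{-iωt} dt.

F(ω) = \frac{7 \pi \left(19 - e^{18 \left|{\omega}\right|}\right) e^{- 19 \left|{\omega}\right|}}{360}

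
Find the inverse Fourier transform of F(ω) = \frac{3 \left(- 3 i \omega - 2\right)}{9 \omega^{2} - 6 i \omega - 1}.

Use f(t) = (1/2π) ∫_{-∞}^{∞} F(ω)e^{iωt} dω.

f(t) = \left(\frac{t}{3} + 1\right) e^{- \frac{t}{3}} u\left(t\right)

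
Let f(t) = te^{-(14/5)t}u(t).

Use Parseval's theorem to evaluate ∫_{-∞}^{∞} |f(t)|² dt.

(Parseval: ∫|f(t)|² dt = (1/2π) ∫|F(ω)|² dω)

∫|f(t)|² dt = \frac{125}{10976}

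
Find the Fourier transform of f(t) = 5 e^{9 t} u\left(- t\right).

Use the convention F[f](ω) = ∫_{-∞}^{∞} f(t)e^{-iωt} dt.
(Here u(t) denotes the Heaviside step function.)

F(ω) = - \frac{5}{i \omega - 9}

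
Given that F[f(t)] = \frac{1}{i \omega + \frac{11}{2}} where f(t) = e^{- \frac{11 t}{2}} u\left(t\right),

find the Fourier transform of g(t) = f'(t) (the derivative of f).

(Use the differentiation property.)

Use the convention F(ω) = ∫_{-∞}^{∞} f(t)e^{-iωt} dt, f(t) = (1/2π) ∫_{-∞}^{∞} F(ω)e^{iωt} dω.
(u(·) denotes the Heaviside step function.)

F[g](ω) = \frac{2 \omega}{2 \omega - 11 i}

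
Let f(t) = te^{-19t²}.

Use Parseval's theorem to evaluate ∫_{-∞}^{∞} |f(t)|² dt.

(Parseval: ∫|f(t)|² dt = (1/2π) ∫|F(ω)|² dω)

∫|f(t)|² dt = \frac{\sqrt{38} \sqrt{\pi}}{2888}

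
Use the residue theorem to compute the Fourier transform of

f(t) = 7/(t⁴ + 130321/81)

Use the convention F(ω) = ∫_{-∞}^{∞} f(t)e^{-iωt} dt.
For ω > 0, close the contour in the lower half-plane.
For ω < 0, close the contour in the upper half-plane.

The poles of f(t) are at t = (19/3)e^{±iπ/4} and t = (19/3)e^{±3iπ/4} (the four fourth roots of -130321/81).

Let g(z) = f(z)e^{-iωz}; for large |z| the factor e^{-iωz} decays in the lower half-plane when ω > 0 and in the upper half-plane when ω < 0.

Case ω > 0 (lower half-plane, clockwise contour ⇒ F(ω) = -2πi·ΣRes):
  Res_{z = - \frac{19 \sqrt{2}}{6} - \frac{19 \sqrt{2} i}{6}} g(z) = \frac{189 \sqrt{2} i \left(1 - i\right) e^{\frac{19 \sqrt{2} \omega \left(-1 + i\right)}{6}}}{54872}
  Res_{z = \frac{19 \sqrt{2}}{6} - \frac{19 \sqrt{2} i}{6}} g(z) = \frac{189 \sqrt{2} i \left(1 + i\right) e^{- \frac{19 \sqrt{2} \omega \left(1 + i\right)}{6}}}{54872}
  F(ω) = -2πi·ΣRes = \frac{189 \sqrt{2} \pi \left(1 - i\right) \left(e^{\frac{19 \sqrt{2} i \omega}{3}} + i\right) e^{- \frac{19 \sqrt{2} \omega \left(1 + i\right)}{6}}}{27436} = \frac{189 \pi e^{- \frac{19 \sqrt{2} \omega}{6}} \sin{\left(\frac{19 \sqrt{2} \omega}{6} + \frac{\pi}{4} \right)}}{6859}

Case ω < 0 (upper half-plane, counterclockwise contour ⇒ F(ω) = +2πi·ΣRes):
  Res_{z = \frac{19 \sqrt{2}}{6} + \frac{19 \sqrt{2} i}{6}} g(z) = \frac{189 \sqrt{2} i \left(-1 + i\right) e^{\frac{19 \sqrt{2} \omega \left(1 - i\right)}{6}}}{54872}
  Res_{z = - \frac{19 \sqrt{2}}{6} + \frac{19 \sqrt{2} i}{6}} g(z) = \frac{189 \sqrt{2} \left(1 - i\right) e^{\frac{19 \sqrt{2} \omega \left(1 + i\right)}{6}}}{54872}
  F(ω) = 2πi·ΣRes = - \frac{189 \sqrt{2} i \pi \left(i \left(1 - i\right) e^{\frac{19 \sqrt{2} \omega \left(1 - i\right)}{6}} - \left(1 - i\right) e^{\frac{19 \sqrt{2} \omega \left(1 + i\right)}{6}}\right)}{27436} = \frac{189 \pi e^{\frac{19 \sqrt{2} \omega}{6}} \cos{\left(\frac{19 \sqrt{2} \omega}{6} + \frac{\pi}{4} \right)}}{6859}

Both cases combine into a single formula in |ω|:

F(ω) = \frac{189 \pi e^{- \frac{19 \sqrt{2} \left|{\omega}\right|}{6}} \sin{\left(\frac{19 \sqrt{2} \left|{\omega}\right|}{6} + \frac{\pi}{4} \right)}}{6859}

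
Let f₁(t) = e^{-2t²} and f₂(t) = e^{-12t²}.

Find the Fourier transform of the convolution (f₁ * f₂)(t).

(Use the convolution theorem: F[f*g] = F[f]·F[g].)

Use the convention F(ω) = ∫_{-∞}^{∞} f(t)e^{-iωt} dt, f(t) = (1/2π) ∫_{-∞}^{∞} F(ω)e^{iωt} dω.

F[f₁*f₂](ω) = \frac{\sqrt{6} \pi e^{- \frac{7 \omega^{2}}{48}}}{12}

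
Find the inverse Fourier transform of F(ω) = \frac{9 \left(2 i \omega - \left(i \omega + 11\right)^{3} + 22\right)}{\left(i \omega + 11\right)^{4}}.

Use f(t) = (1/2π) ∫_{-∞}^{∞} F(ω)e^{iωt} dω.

f(t) = 9 \left(t^{2} - 1\right) e^{- 11 t} u\left(t\right)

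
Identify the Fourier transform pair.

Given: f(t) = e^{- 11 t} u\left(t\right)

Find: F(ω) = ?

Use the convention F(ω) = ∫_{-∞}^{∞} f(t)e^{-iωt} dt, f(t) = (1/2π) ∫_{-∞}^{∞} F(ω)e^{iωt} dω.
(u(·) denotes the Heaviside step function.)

F(ω) = \frac{1}{i \omega + 11}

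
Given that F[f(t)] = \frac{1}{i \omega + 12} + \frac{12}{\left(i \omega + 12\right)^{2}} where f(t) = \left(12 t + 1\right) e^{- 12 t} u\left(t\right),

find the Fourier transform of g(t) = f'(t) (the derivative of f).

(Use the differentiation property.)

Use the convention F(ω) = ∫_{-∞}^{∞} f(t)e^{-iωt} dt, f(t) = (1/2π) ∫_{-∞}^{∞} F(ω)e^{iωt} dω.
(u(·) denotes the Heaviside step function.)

F[g](ω) = \frac{\omega \left(\omega - 24 i\right)}{\omega^{2} - 24 i \omega - 144}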